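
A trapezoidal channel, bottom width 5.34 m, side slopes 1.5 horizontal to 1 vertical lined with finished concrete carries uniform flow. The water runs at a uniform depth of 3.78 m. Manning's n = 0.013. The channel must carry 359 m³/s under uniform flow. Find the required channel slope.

With bottom width b = 5.34 m and side slope z = 1.5: A = (b + zy)y = (5.34 + 1.5×3.78)×3.78 = 41.62 m²; P = b + 2y√(1+z²) = 5.34 + 2×3.78×1.803 = 18.97 m.
Hydraulic radius R = A/P = 41.62/18.97 = 2.194 m.
From Manning's equation, S = [nQ / (1 A R^(2/3))]² = [0.013 × 359 / (1 × 41.62 × 2.194^(2/3))]² = 0.00441.

S = 0.00441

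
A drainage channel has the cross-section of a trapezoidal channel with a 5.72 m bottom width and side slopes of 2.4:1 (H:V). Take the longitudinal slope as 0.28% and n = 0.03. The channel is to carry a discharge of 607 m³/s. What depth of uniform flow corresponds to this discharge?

y_n = 6.71 m

Manning's equation rearranged: A R^(2/3) = nQ / (1·√S) = 0.03 × 607 / (√0.0028) = 344.1.
Trying y = 8.41 m: A R^(2/3) = 585.4 — high.
Trying y = 4.79 m: A R^(2/3) = 159.6 — low.
Trying y = 6.71 m: A R^(2/3) = 344.3 — ≈ 344.1.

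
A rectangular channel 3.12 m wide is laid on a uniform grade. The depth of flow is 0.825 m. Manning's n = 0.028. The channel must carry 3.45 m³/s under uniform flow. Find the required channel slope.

S = 0.00321

Flow area A = b·y = 3.12 × 0.825 = 2.574 m². Wetted perimeter P = b + 2y = 3.12 + 2×0.825 = 4.77 m.
Hydraulic radius R = A/P = 2.574/4.77 = 0.5396 m.
From Manning's equation, S = [nQ / (1 A R^(2/3))]² = [0.028 × 3.45 / (1 × 2.574 × 0.5396^(2/3))]² = 0.00321.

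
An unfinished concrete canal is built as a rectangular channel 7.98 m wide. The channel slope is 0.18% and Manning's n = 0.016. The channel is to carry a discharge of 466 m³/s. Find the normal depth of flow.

y_n = 10.8 m

Manning's equation rearranged: A R^(2/3) = nQ / (1·√S) = 0.016 × 466 / (√0.0018) = 175.7.
Trying y = 8.24 m: A R^(2/3) = 127.1 — too small.
Trying y = 13.3 m: A R^(2/3) = 224.2 — too large.
Trying y = 10.8 m: A R^(2/3) = 175.8 — close enough.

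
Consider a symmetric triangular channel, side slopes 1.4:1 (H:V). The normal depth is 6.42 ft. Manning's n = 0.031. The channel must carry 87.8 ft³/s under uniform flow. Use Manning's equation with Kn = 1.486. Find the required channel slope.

For a triangular section with side slope z = 1.4: A = zy² = 1.4×6.42² = 57.7 ft²; P = 2y√(1+z²) = 2×6.42×1.72 = 22.09 ft.
Hydraulic radius R = A/P = 57.7/22.09 = 2.612 ft.
From Manning's equation, S = [nQ / (1.486 A R^(2/3))]² = [0.031 × 87.8 / (1.486 × 57.7 × 2.612^(2/3))]² = 0.00028.

S = 0.00028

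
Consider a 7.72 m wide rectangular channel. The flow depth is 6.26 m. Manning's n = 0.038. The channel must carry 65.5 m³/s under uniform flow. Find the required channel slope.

Flow area A = b·y = 7.72 × 6.26 = 48.33 m². Wetted perimeter P = b + 2y = 7.72 + 2×6.26 = 20.24 m.
Hydraulic radius R = A/P = 48.33/20.24 = 2.388 m.
From Manning's equation, S = [nQ / (1 A R^(2/3))]² = [0.038 × 65.5 / (1 × 48.33 × 2.388^(2/3))]² = 0.000831.

S = 0.000831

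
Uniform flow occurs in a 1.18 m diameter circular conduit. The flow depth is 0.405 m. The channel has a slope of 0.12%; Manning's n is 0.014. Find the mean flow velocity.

For a circular section of diameter D = 1.18 m at depth y = 0.405 m, the central angle is θ = 2 arccos(1 − 2y/D) = 2.504 rad. Then A = (D²/8)(θ − sin θ) = 0.3321 m² and P = Dθ/2 = 1.477 m.
Hydraulic radius R = A/P = 0.3321/1.477 = 0.2248 m.
From Manning's equation, V = (1/n) R^(2/3) S^(1/2) = (1/0.014) × 0.2248^(2/3) × 0.0012^(1/2) = 0.915 m/s.

V = 0.915 m/s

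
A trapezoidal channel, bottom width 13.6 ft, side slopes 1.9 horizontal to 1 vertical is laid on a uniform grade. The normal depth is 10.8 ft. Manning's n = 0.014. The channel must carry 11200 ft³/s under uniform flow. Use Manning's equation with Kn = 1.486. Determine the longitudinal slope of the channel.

S = 0.00729

With bottom width b = 13.6 ft and side slope z = 1.9: A = (b + zy)y = (13.6 + 1.9×10.8)×10.8 = 368.5 ft²; P = b + 2y√(1+z²) = 13.6 + 2×10.8×2.147 = 59.98 ft.
Hydraulic radius R = A/P = 368.5/59.98 = 6.144 ft.
From Manning's equation, S = [nQ / (1.486 A R^(2/3))]² = [0.014 × 11200 / (1.486 × 368.5 × 6.144^(2/3))]² = 0.00729.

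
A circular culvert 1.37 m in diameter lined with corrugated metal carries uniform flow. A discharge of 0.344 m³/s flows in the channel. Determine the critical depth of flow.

At critical depth, Q² T / (g A³) = 1, i.e. A³/T = Q²/g = 0.344²/9.81 = 0.01206.
At y = 0.343 m: A³/T = 0.02029 — too large.
At y = 0.3 m: A³/T = 0.01203 — close enough.

y_c = 0.3 m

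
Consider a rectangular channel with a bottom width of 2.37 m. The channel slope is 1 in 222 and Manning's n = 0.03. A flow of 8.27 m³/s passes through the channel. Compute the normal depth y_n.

y_n = 1.92 m

Manning's equation rearranged: A R^(2/3) = nQ / (1·√S) = 0.03 × 8.27 / (√0.004505) = 3.697.
At y = 2.28 m: A R^(2/3) = 4.578 — too large.
At y = 1.67 m: A R^(2/3) = 3.1 — too small.
At y = 1.92 m: A R^(2/3) = 3.698 — matches.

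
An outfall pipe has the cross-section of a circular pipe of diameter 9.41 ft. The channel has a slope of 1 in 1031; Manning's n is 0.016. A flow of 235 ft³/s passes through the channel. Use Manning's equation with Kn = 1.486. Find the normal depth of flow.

y_n = 5.58 ft

Manning's equation rearranged: A R^(2/3) = nQ / (1.486·√S) = 0.016 × 235 / (1.486 × √0.0009699) = 81.25.
Try y = 6.36 ft: A R^(2/3) = 98.27 — too large.
Try y = 4.95 ft: A R^(2/3) = 66.98 — too small.
Try y = 5.58 ft: A R^(2/3) = 81.17 — ≈ 81.25.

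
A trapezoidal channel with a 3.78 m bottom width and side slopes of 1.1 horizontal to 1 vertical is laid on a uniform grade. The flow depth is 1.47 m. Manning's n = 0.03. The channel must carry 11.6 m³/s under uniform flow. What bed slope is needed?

With bottom width b = 3.78 m and side slope z = 1.1: A = (b + zy)y = (3.78 + 1.1×1.47)×1.47 = 7.934 m²; P = b + 2y√(1+z²) = 3.78 + 2×1.47×1.487 = 8.151 m.
Hydraulic radius R = A/P = 7.934/8.151 = 0.9734 m.
From Manning's equation, S = [nQ / (1 A R^(2/3))]² = [0.03 × 11.6 / (1 × 7.934 × 0.9734^(2/3))]² = 0.00199.

S = 0.00199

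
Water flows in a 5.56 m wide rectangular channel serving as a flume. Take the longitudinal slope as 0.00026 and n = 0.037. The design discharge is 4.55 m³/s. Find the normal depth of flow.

Manning's equation rearranged: A R^(2/3) = nQ / (1·√S) = 0.037 × 4.55 / (√0.00026) = 10.44.
At y = 1.31 m: A R^(2/3) = 6.741 — too small.
At y = 2.2 m: A R^(2/3) = 14.03 — too large.
At y = 1.78 m: A R^(2/3) = 10.45 — close enough.

y_n = 1.78 m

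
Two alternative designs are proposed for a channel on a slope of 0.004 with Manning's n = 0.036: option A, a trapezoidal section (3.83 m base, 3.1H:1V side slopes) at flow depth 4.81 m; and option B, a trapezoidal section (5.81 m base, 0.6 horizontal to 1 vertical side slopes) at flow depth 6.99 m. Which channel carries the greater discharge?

channel A

Channel A: With bottom width b = 3.83 m and side slope z = 3.1: A = (b + zy)y = (3.83 + 3.1×4.81)×4.81 = 90.14 m²; P = b + 2y√(1+z²) = 3.83 + 2×4.81×3.257 = 35.17 m. Hydraulic radius R = A/P = 90.14/35.17 = 2.563 m. Q_A = (1/0.036)·90.14·2.563^(2/3)·√0.004 = 296.6 m³/s.
Channel B: With bottom width b = 5.81 m and side slope z = 0.6: A = (b + zy)y = (5.81 + 0.6×6.99)×6.99 = 69.93 m²; P = b + 2y√(1+z²) = 5.81 + 2×6.99×1.166 = 22.11 m. Hydraulic radius R = A/P = 69.93/22.11 = 3.162 m. Q_B = (1/0.036)·69.93·3.162^(2/3)·√0.004 = 264.7 m³/s.
Q_A = 296.6 m³/s vs Q_B = 264.7 m³/s, so channel A carries more.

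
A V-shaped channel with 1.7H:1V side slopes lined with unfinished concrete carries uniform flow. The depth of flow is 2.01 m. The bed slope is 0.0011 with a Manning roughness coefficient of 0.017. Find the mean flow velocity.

For a triangular section with side slope z = 1.7: A = zy² = 1.7×2.01² = 6.868 m²; P = 2y√(1+z²) = 2×2.01×1.972 = 7.929 m.
Hydraulic radius R = A/P = 6.868/7.929 = 0.8662 m.
From Manning's equation, V = (1/n) R^(2/3) S^(1/2) = (1/0.017) × 0.8662^(2/3) × 0.0011^(1/2) = 1.77 m/s.

V = 1.77 m/s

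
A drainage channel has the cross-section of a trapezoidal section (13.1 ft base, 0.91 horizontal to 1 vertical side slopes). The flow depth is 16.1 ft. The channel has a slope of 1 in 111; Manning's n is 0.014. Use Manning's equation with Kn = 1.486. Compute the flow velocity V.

V = 39.9 ft/s

With bottom width b = 13.1 ft and side slope z = 0.91: A = (b + zy)y = (13.1 + 0.91×16.1)×16.1 = 446.8 ft²; P = b + 2y√(1+z²) = 13.1 + 2×16.1×1.352 = 56.64 ft.
Hydraulic radius R = A/P = 446.8/56.64 = 7.889 ft.
From Manning's equation, V = (1.486/n) R^(2/3) S^(1/2) = (1.486/0.014) × 7.889^(2/3) × 0.009009^(1/2) = 39.9 ft/s.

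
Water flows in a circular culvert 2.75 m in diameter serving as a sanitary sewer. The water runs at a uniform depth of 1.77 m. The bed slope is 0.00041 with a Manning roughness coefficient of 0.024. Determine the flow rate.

For a circular section of diameter D = 2.75 m at depth y = 1.77 m, the central angle is θ = 2 arccos(1 − 2y/D) = 3.724 rad. Then A = (D²/8)(θ − sin θ) = 4.041 m² and P = Dθ/2 = 5.121 m.
Hydraulic radius R = A/P = 4.041/5.121 = 0.7891 m.
Manning's equation: Q = (1/n) A R^(2/3) S^(1/2) = (1/0.024) × 4.041 × 0.7891^(2/3) × 0.00041^(1/2) = 2.91 m³/s.

Q = 2.91 m³/s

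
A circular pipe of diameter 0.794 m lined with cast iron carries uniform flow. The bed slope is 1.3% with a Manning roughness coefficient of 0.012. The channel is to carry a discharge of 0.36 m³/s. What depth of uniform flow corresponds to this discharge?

y_n = 0.256 m

Manning's equation rearranged: A R^(2/3) = nQ / (1·√S) = 0.012 × 0.36 / (√0.013) = 0.03789.
Trying y = 0.223 m: A R^(2/3) = 0.02902 — short.
Trying y = 0.327 m: A R^(2/3) = 0.05988 — over.
Trying y = 0.256 m: A R^(2/3) = 0.03791 — matches.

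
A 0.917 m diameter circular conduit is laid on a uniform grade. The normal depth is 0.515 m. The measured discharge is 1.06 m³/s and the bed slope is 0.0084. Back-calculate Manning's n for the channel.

For a circular section of diameter D = 0.917 m at depth y = 0.515 m, the central angle is θ = 2 arccos(1 − 2y/D) = 3.389 rad. Then A = (D²/8)(θ − sin θ) = 0.3819 m² and P = Dθ/2 = 1.554 m.
Hydraulic radius R = A/P = 0.3819/1.554 = 0.2458 m.
Rearranging Manning's equation: n = (1/Q) A R^(2/3) S^(1/2) = (1/1.06) × 0.3819 × 0.2458^(2/3) × √0.0084 = 0.013.

n = 0.013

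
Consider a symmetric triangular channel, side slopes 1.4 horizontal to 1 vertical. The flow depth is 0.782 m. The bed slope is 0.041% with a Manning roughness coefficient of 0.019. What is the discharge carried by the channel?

For a triangular section with side slope z = 1.4: A = zy² = 1.4×0.782² = 0.8561 m²; P = 2y√(1+z²) = 2×0.782×1.72 = 2.691 m.
Hydraulic radius R = A/P = 0.8561/2.691 = 0.3182 m.
Manning's equation: Q = (1/n) A R^(2/3) S^(1/2) = (1/0.019) × 0.8561 × 0.3182^(2/3) × 0.00041^(1/2) = 0.425 m³/s.

Q = 0.425 m³/s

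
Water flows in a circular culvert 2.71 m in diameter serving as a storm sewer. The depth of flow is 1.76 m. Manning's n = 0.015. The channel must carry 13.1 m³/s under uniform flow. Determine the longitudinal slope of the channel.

For a circular section of diameter D = 2.71 m at depth y = 1.76 m, the central angle is θ = 2 arccos(1 − 2y/D) = 3.749 rad. Then A = (D²/8)(θ − sin θ) = 3.965 m² and P = Dθ/2 = 5.079 m.
Hydraulic radius R = A/P = 3.965/5.079 = 0.7806 m.
From Manning's equation, S = [nQ / (1 A R^(2/3))]² = [0.015 × 13.1 / (1 × 3.965 × 0.7806^(2/3))]² = 0.00342.

S = 0.00342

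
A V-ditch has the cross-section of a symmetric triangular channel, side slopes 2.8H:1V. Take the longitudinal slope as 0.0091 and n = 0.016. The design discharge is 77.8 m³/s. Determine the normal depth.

y_n = 2.15 m

Manning's equation rearranged: A R^(2/3) = nQ / (1·√S) = 0.016 × 77.8 / (√0.0091) = 13.05.
At y = 1.82 m: A R^(2/3) = 8.368 — low.
At y = 2.15 m: A R^(2/3) = 13.05 — close enough.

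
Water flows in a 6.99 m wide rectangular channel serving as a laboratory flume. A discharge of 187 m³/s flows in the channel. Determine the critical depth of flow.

y_c = 4.18 m

For a rectangular channel, critical depth y_c = (q²/g)^(1/3) where q = Q/b = 187/6.99 = 26.75 m²/s.
So y_c = (26.75²/9.81)^(1/3) = 4.18 m.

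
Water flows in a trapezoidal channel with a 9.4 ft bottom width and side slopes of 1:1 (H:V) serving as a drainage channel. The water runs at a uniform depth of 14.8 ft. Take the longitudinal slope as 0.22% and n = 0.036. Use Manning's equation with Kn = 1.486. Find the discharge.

Q = 2530 ft³/s

With bottom width b = 9.4 ft and side slope z = 1: A = (b + zy)y = (9.4 + 1×14.8)×14.8 = 358.2 ft²; P = b + 2y√(1+z²) = 9.4 + 2×14.8×1.414 = 51.26 ft.
Hydraulic radius R = A/P = 358.2/51.26 = 6.987 ft.
Manning's equation: Q = (1.486/n) A R^(2/3) S^(1/2) = (1.486/0.036) × 358.2 × 6.987^(2/3) × 0.0022^(1/2) = 2530 ft³/s.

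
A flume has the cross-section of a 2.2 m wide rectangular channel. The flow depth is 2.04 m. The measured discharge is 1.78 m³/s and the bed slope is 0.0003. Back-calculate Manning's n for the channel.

Flow area A = b·y = 2.2 × 2.04 = 4.488 m². Wetted perimeter P = b + 2y = 2.2 + 2×2.04 = 6.28 m.
Hydraulic radius R = A/P = 4.488/6.28 = 0.7146 m.
Rearranging Manning's equation: n = (1/Q) A R^(2/3) S^(1/2) = (1/1.78) × 4.488 × 0.7146^(2/3) × √0.0003 = 0.0349.

n = 0.0349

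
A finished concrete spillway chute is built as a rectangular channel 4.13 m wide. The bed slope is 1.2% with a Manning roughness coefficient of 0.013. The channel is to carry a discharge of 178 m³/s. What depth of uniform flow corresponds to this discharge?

y_n = 4.13 m

Manning's equation rearranged: A R^(2/3) = nQ / (1·√S) = 0.013 × 178 / (√0.012) = 21.12.
Trying y = 5.2 m: A R^(2/3) = 27.87 — high.
Trying y = 3.67 m: A R^(2/3) = 18.25 — low.
Trying y = 4.13 m: A R^(2/3) = 21.11 — matches.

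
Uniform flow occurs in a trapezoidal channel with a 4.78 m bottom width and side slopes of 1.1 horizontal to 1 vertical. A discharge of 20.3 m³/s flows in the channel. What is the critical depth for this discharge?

At critical depth, Q² T / (g A³) = 1, i.e. A³/T = Q²/g = 20.3²/9.81 = 42.01.
At y = 1.38 m: A³/T = 84 — high.
At y = 0.999 m: A³/T = 29.03 — low.
At y = 1.12 m: A³/T = 42.14 — ≈ 42.01.

y_c = 1.12 m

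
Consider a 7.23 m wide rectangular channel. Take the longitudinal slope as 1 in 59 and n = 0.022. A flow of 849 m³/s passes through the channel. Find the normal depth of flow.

y_n = 10.3 m

Manning's equation rearranged: A R^(2/3) = nQ / (1·√S) = 0.022 × 849 / (√0.01695) = 143.5.
Trying y = 12.2 m: A R^(2/3) = 174.8 — over.
Trying y = 10.3 m: A R^(2/3) = 143.5 — close enough.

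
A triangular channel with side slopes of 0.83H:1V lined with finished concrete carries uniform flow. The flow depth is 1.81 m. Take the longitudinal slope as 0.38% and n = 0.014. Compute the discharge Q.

For a triangular section with side slope z = 0.83: A = zy² = 0.83×1.81² = 2.719 m²; P = 2y√(1+z²) = 2×1.81×1.3 = 4.704 m.
Hydraulic radius R = A/P = 2.719/4.704 = 0.578 m.
Manning's equation: Q = (1/n) A R^(2/3) S^(1/2) = (1/0.014) × 2.719 × 0.578^(2/3) × 0.0038^(1/2) = 8.31 m³/s.

Q = 8.31 m³/s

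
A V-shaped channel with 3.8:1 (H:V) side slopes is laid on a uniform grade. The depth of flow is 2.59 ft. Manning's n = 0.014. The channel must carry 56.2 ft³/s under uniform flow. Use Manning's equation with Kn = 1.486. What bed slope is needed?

For a triangular section with side slope z = 3.8: A = zy² = 3.8×2.59² = 25.49 ft²; P = 2y√(1+z²) = 2×2.59×3.929 = 20.35 ft.
Hydraulic radius R = A/P = 25.49/20.35 = 1.252 ft.
From Manning's equation, S = [nQ / (1.486 A R^(2/3))]² = [0.014 × 56.2 / (1.486 × 25.49 × 1.252^(2/3))]² = 0.00032.

S = 0.00032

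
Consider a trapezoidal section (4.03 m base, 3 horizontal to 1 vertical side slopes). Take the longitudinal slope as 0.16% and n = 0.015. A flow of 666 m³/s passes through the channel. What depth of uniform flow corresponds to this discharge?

y_n = 5.69 m

Manning's equation rearranged: A R^(2/3) = nQ / (1·√S) = 0.015 × 666 / (√0.0016) = 249.8.
Try y = 4.38 m: A R^(2/3) = 133.7 — low.
Try y = 5.69 m: A R^(2/3) = 249.7 — ≈ 249.8.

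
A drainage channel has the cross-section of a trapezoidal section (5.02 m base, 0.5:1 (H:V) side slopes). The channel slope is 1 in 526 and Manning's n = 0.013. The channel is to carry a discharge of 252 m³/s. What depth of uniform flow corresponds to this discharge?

Manning's equation rearranged: A R^(2/3) = nQ / (1·√S) = 0.013 × 252 / (√0.001901) = 75.13.
At y = 6.86 m: A R^(2/3) = 116.4 — over.
At y = 4.45 m: A R^(2/3) = 53.77 — short.
At y = 5.38 m: A R^(2/3) = 75.03 — ≈ 75.13.

y_n = 5.38 m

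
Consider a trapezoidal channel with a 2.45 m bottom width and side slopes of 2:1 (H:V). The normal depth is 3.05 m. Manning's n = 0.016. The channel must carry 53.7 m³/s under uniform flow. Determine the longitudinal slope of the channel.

S = 0.00057

With bottom width b = 2.45 m and side slope z = 2: A = (b + zy)y = (2.45 + 2×3.05)×3.05 = 26.08 m²; P = b + 2y√(1+z²) = 2.45 + 2×3.05×2.236 = 16.09 m.
Hydraulic radius R = A/P = 26.08/16.09 = 1.621 m.
From Manning's equation, S = [nQ / (1 A R^(2/3))]² = [0.016 × 53.7 / (1 × 26.08 × 1.621^(2/3))]² = 0.00057.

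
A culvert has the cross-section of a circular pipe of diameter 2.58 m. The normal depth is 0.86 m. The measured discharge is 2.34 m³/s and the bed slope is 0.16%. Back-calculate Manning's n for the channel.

n = 0.016

For a circular section of diameter D = 2.58 m at depth y = 0.86 m, the central angle is θ = 2 arccos(1 − 2y/D) = 2.462 rad. Then A = (D²/8)(θ − sin θ) = 1.525 m² and P = Dθ/2 = 3.176 m.
Hydraulic radius R = A/P = 1.525/3.176 = 0.4803 m.
Rearranging Manning's equation: n = (1/Q) A R^(2/3) S^(1/2) = (1/2.34) × 1.525 × 0.4803^(2/3) × √0.0016 = 0.016.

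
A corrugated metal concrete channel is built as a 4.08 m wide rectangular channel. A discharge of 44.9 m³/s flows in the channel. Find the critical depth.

y_c = 2.31 m

For a rectangular channel, critical depth y_c = (q²/g)^(1/3) where q = Q/b = 44.9/4.08 = 11 m²/s.
So y_c = (11²/9.81)^(1/3) = 2.31 m.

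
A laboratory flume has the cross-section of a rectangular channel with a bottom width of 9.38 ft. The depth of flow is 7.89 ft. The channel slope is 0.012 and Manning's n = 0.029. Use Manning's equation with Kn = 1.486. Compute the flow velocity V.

V = 11.5 ft/s

Flow area A = b·y = 9.38 × 7.89 = 74.01 ft². Wetted perimeter P = b + 2y = 9.38 + 2×7.89 = 25.16 ft.
Hydraulic radius R = A/P = 74.01/25.16 = 2.942 ft.
From Manning's equation, V = (1.486/n) R^(2/3) S^(1/2) = (1.486/0.029) × 2.942^(2/3) × 0.012^(1/2) = 11.5 ft/s.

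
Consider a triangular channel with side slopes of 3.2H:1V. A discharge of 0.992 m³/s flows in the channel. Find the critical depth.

y_c = 0.455 m

At critical depth, Q² T / (g A³) = 1, i.e. A³/T = Q²/g = 0.992²/9.81 = 0.1003.
Trying y = 0.507 m: A³/T = 0.1715 — too large.
Trying y = 0.362 m: A³/T = 0.03183 — too small.
Trying y = 0.455 m: A³/T = 0.09985 — ≈ 0.1003.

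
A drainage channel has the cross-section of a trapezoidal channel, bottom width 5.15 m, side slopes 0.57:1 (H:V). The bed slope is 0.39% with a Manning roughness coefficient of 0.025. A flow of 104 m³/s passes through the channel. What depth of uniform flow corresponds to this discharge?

Manning's equation rearranged: A R^(2/3) = nQ / (1·√S) = 0.025 × 104 / (√0.0039) = 41.63.
Try y = 3.09 m: A R^(2/3) = 30.91 — short.
Try y = 4.43 m: A R^(2/3) = 57.78 — over.
Try y = 3.67 m: A R^(2/3) = 41.55 — close enough.

y_n = 3.67 m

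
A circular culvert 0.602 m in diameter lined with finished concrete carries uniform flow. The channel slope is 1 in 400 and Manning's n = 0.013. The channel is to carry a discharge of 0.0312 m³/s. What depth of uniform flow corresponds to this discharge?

Manning's equation rearranged: A R^(2/3) = nQ / (1·√S) = 0.013 × 0.0312 / (√0.0025) = 0.008112.
Try y = 0.093 m: A R^(2/3) = 0.00416 — too small.
Try y = 0.163 m: A R^(2/3) = 0.01291 — too large.
Try y = 0.129 m: A R^(2/3) = 0.008107 — matches.

y_n = 0.129 m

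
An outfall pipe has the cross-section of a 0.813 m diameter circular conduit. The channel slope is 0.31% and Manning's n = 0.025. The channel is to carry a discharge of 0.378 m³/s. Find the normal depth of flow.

y_n = 0.63 m

Manning's equation rearranged: A R^(2/3) = nQ / (1·√S) = 0.025 × 0.378 / (√0.0031) = 0.1697.
Trying y = 0.508 m: A R^(2/3) = 0.1282 — too small.
Trying y = 0.756 m: A R^(2/3) = 0.1929 — too large.
Trying y = 0.63 m: A R^(2/3) = 0.1697 — ≈ 0.1697.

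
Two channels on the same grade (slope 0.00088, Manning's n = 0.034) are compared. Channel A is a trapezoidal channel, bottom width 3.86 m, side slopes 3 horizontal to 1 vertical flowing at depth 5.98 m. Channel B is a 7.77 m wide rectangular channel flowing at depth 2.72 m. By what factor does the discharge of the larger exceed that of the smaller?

9.64

Channel A: With bottom width b = 3.86 m and side slope z = 3: A = (b + zy)y = (3.86 + 3×5.98)×5.98 = 130.4 m²; P = b + 2y√(1+z²) = 3.86 + 2×5.98×3.162 = 41.68 m. Hydraulic radius R = A/P = 130.4/41.68 = 3.128 m. Q_A = (1/0.034)·130.4·3.128^(2/3)·√0.00088 = 243.3 m³/s.
Channel B: Flow area A = b·y = 7.77 × 2.72 = 21.13 m². Wetted perimeter P = b + 2y = 7.77 + 2×2.72 = 13.21 m. Hydraulic radius R = A/P = 21.13/13.21 = 1.6 m. Q_B = (1/0.034)·21.13·1.6^(2/3)·√0.00088 = 25.22 m³/s.
The larger discharge is 243.3 m³/s and the smaller is 25.22 m³/s; the ratio is 9.64.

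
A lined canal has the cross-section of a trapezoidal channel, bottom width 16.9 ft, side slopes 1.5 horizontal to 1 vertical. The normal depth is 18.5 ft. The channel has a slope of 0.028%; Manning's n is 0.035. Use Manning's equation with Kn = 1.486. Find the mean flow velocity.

V = 3.27 ft/s

With bottom width b = 16.9 ft and side slope z = 1.5: A = (b + zy)y = (16.9 + 1.5×18.5)×18.5 = 826 ft²; P = b + 2y√(1+z²) = 16.9 + 2×18.5×1.803 = 83.6 ft.
Hydraulic radius R = A/P = 826/83.6 = 9.88 ft.
From Manning's equation, V = (1.486/n) R^(2/3) S^(1/2) = (1.486/0.035) × 9.88^(2/3) × 0.00028^(1/2) = 3.27 ft/s.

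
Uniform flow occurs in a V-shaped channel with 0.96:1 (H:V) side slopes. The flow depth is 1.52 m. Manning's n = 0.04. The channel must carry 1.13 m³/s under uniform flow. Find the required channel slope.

For a triangular section with side slope z = 0.96: A = zy² = 0.96×1.52² = 2.218 m²; P = 2y√(1+z²) = 2×1.52×1.386 = 4.214 m.
Hydraulic radius R = A/P = 2.218/4.214 = 0.5263 m.
From Manning's equation, S = [nQ / (1 A R^(2/3))]² = [0.04 × 1.13 / (1 × 2.218 × 0.5263^(2/3))]² = 0.000977.

S = 0.000977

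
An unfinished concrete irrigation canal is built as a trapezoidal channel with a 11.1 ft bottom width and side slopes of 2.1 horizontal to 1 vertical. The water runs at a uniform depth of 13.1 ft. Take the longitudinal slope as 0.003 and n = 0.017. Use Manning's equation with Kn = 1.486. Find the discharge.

With bottom width b = 11.1 ft and side slope z = 2.1: A = (b + zy)y = (11.1 + 2.1×13.1)×13.1 = 505.8 ft²; P = b + 2y√(1+z²) = 11.1 + 2×13.1×2.326 = 72.04 ft.
Hydraulic radius R = A/P = 505.8/72.04 = 7.021 ft.
Manning's equation: Q = (1.486/n) A R^(2/3) S^(1/2) = (1.486/0.017) × 505.8 × 7.021^(2/3) × 0.003^(1/2) = 8880 ft³/s.

Q = 8880 ft³/s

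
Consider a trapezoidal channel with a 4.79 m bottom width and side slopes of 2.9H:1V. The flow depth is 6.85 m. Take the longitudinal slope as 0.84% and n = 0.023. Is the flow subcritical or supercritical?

supercritical

With bottom width b = 4.79 m and side slope z = 2.9: A = (b + zy)y = (4.79 + 2.9×6.85)×6.85 = 168.9 m²; P = b + 2y√(1+z²) = 4.79 + 2×6.85×3.068 = 46.82 m.
Hydraulic radius R = A/P = 168.9/46.82 = 3.607 m.
V = (1/n) R^(2/3) √S = (1/0.023) × 3.607^(2/3) × √0.0084 = 9.373 m/s. Hydraulic depth D_h = A/T = 168.9/44.52 = 3.794 m.
Froude number Fr = V/√(g·D_h) = 9.373/√(9.81×3.794) = 1.54, which is greater than 1, so the flow is supercritical.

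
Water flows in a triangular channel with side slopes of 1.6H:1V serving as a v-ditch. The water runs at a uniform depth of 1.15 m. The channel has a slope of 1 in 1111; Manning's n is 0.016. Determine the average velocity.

For a triangular section with side slope z = 1.6: A = zy² = 1.6×1.15² = 2.116 m²; P = 2y√(1+z²) = 2×1.15×1.887 = 4.34 m.
Hydraulic radius R = A/P = 2.116/4.34 = 0.4876 m.
From Manning's equation, V = (1/n) R^(2/3) S^(1/2) = (1/0.016) × 0.4876^(2/3) × 0.0009001^(1/2) = 1.16 m/s.

V = 1.16 m/s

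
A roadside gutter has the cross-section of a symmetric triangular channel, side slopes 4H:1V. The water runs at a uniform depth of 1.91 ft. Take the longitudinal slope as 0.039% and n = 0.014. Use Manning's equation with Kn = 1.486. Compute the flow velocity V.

For a triangular section with side slope z = 4: A = zy² = 4×1.91² = 14.59 ft²; P = 2y√(1+z²) = 2×1.91×4.123 = 15.75 ft.
Hydraulic radius R = A/P = 14.59/15.75 = 0.9265 ft.
From Manning's equation, V = (1.486/n) R^(2/3) S^(1/2) = (1.486/0.014) × 0.9265^(2/3) × 0.00039^(1/2) = 1.99 ft/s.

V = 1.99 ft/s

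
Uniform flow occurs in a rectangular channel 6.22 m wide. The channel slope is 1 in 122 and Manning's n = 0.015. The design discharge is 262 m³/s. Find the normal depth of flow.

Manning's equation rearranged: A R^(2/3) = nQ / (1·√S) = 0.015 × 262 / (√0.008197) = 43.41.
Try y = 5.17 m: A R^(2/3) = 50.05 — high.
Try y = 3.98 m: A R^(2/3) = 35.89 — low.
Try y = 4.62 m: A R^(2/3) = 43.44 — ≈ 43.41.

y_n = 4.62 m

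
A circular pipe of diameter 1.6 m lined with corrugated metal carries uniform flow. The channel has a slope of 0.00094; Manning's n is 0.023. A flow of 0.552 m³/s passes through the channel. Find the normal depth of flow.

Manning's equation rearranged: A R^(2/3) = nQ / (1·√S) = 0.023 × 0.552 / (√0.00094) = 0.4141.
Trying y = 0.524 m: A R^(2/3) = 0.253 — too small.
Trying y = 0.683 m: A R^(2/3) = 0.4139 — close enough.

y_n = 0.683 m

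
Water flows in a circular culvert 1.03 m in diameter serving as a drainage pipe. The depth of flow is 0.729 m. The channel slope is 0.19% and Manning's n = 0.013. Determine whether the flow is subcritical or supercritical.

subcritical

For a circular section of diameter D = 1.03 m at depth y = 0.729 m, the central angle is θ = 2 arccos(1 − 2y/D) = 3.999 rad. Then A = (D²/8)(θ − sin θ) = 0.6305 m² and P = Dθ/2 = 2.059 m.
Hydraulic radius R = A/P = 0.6305/2.059 = 0.3062 m.
V = (1/n) R^(2/3) √S = (1/0.013) × 0.3062^(2/3) × √0.0019 = 1.523 m/s. Hydraulic depth D_h = A/T = 0.6305/0.9369 = 0.673 m.
Froude number Fr = V/√(g·D_h) = 1.523/√(9.81×0.673) = 0.593, which is less than 1, so the flow is subcritical.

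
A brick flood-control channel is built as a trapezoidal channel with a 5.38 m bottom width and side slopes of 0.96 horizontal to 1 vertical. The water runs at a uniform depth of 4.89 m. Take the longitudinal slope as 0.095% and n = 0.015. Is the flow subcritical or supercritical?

With bottom width b = 5.38 m and side slope z = 0.96: A = (b + zy)y = (5.38 + 0.96×4.89)×4.89 = 49.26 m²; P = b + 2y√(1+z²) = 5.38 + 2×4.89×1.386 = 18.94 m.
Hydraulic radius R = A/P = 49.26/18.94 = 2.601 m.
V = (1/n) R^(2/3) √S = (1/0.015) × 2.601^(2/3) × √0.00095 = 3.887 m/s. Hydraulic depth D_h = A/T = 49.26/14.77 = 3.336 m.
Froude number Fr = V/√(g·D_h) = 3.887/√(9.81×3.336) = 0.679, which is less than 1, so the flow is subcritical.

subcritical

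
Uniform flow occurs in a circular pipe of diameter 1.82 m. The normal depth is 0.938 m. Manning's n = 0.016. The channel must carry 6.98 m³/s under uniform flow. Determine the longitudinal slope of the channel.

For a circular section of diameter D = 1.82 m at depth y = 0.938 m, the central angle is θ = 2 arccos(1 − 2y/D) = 3.203 rad. Then A = (D²/8)(θ − sin θ) = 1.352 m² and P = Dθ/2 = 2.915 m.
Hydraulic radius R = A/P = 1.352/2.915 = 0.4637 m.
From Manning's equation, S = [nQ / (1 A R^(2/3))]² = [0.016 × 6.98 / (1 × 1.352 × 0.4637^(2/3))]² = 0.019.

S = 0.019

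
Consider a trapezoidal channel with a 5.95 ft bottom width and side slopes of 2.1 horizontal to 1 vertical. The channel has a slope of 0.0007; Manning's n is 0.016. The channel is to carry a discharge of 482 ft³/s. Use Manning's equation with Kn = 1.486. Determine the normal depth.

y_n = 5.42 ft

Manning's equation rearranged: A R^(2/3) = nQ / (1.486·√S) = 0.016 × 482 / (1.486 × √0.0007) = 196.2.
At y = 6.67 ft: A R^(2/3) = 312.7 — high.
At y = 4.22 ft: A R^(2/3) = 113.4 — low.
At y = 5.42 ft: A R^(2/3) = 196 — ≈ 196.2.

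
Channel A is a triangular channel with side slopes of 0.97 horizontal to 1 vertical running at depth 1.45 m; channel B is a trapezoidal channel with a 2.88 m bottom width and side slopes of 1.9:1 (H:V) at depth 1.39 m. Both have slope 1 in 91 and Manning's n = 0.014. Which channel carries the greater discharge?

channel B

Channel A: For a triangular section with side slope z = 0.97: A = zy² = 0.97×1.45² = 2.039 m²; P = 2y√(1+z²) = 2×1.45×1.393 = 4.04 m. Hydraulic radius R = A/P = 2.039/4.04 = 0.5048 m. Q_A = (1/0.014)·2.039·0.5048^(2/3)·√0.01099 = 9.681 m³/s.
Channel B: With bottom width b = 2.88 m and side slope z = 1.9: A = (b + zy)y = (2.88 + 1.9×1.39)×1.39 = 7.674 m²; P = b + 2y√(1+z²) = 2.88 + 2×1.39×2.147 = 8.849 m. Hydraulic radius R = A/P = 7.674/8.849 = 0.8672 m. Q_B = (1/0.014)·7.674·0.8672^(2/3)·√0.01099 = 52.26 m³/s.
Q_A = 9.681 m³/s vs Q_B = 52.26 m³/s, so channel B carries more.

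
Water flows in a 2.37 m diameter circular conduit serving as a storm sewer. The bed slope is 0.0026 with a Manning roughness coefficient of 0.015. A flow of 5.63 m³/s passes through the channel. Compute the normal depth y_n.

y_n = 1.23 m

Manning's equation rearranged: A R^(2/3) = nQ / (1·√S) = 0.015 × 5.63 / (√0.0026) = 1.656.
Try y = 1.56 m: A R^(2/3) = 2.396 — over.
Try y = 0.878 m: A R^(2/3) = 0.9102 — short.
Try y = 1.23 m: A R^(2/3) = 1.657 — matches.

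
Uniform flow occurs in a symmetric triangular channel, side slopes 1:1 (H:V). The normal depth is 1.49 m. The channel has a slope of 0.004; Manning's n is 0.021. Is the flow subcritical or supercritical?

For a triangular section with side slope z = 1: A = zy² = 1×1.49² = 2.22 m²; P = 2y√(1+z²) = 2×1.49×1.414 = 4.214 m.
Hydraulic radius R = A/P = 2.22/4.214 = 0.5268 m.
V = (1/n) R^(2/3) √S = (1/0.021) × 0.5268^(2/3) × √0.004 = 1.964 m/s. Hydraulic depth D_h = A/T = 2.22/2.98 = 0.745 m.
Froude number Fr = V/√(g·D_h) = 1.964/√(9.81×0.745) = 0.727, which is less than 1, so the flow is subcritical.

subcritical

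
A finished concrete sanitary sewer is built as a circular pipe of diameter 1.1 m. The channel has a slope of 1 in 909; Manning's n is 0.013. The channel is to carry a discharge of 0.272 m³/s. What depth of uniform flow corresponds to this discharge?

y_n = 0.387 m

Manning's equation rearranged: A R^(2/3) = nQ / (1·√S) = 0.013 × 0.272 / (√0.0011) = 0.1066.
Trying y = 0.466 m: A R^(2/3) = 0.1503 — over.
Trying y = 0.387 m: A R^(2/3) = 0.1067 — ≈ 0.1066.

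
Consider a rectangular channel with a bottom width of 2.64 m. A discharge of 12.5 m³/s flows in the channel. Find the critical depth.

y_c = 1.32 m

For a rectangular channel, critical depth y_c = (q²/g)^(1/3) where q = Q/b = 12.5/2.64 = 4.735 m²/s.
So y_c = (4.735²/9.81)^(1/3) = 1.32 m.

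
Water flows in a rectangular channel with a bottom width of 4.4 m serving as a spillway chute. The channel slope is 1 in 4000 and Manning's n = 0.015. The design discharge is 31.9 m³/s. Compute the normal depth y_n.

Manning's equation rearranged: A R^(2/3) = nQ / (1·√S) = 0.015 × 31.9 / (√0.00025) = 30.26.
At y = 5.95 m: A R^(2/3) = 35.91 — over.
At y = 4.43 m: A R^(2/3) = 25.2 — short.
At y = 5.15 m: A R^(2/3) = 30.24 — ≈ 30.26.

y_n = 5.15 m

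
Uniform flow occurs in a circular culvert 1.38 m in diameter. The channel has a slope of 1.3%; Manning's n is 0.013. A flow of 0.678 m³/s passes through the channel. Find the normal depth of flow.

Manning's equation rearranged: A R^(2/3) = nQ / (1·√S) = 0.013 × 0.678 / (√0.013) = 0.0773.
At y = 0.22 m: A R^(2/3) = 0.04055 — low.
At y = 0.336 m: A R^(2/3) = 0.09563 — high.
At y = 0.302 m: A R^(2/3) = 0.07726 — matches.

y_n = 0.302 m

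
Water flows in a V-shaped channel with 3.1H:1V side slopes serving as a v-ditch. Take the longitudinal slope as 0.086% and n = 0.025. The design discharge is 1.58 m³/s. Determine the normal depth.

Manning's equation rearranged: A R^(2/3) = nQ / (1·√S) = 0.025 × 1.58 / (√0.00086) = 1.347.
Try y = 1.09 m: A R^(2/3) = 2.378 — high.
Try y = 0.721 m: A R^(2/3) = 0.7898 — low.
Try y = 0.881 m: A R^(2/3) = 1.348 — close enough.

y_n = 0.881 m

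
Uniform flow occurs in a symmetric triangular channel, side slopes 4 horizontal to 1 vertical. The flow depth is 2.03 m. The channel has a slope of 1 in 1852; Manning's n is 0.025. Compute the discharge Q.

Q = 15.2 m³/s

For a triangular section with side slope z = 4: A = zy² = 4×2.03² = 16.48 m²; P = 2y√(1+z²) = 2×2.03×4.123 = 16.74 m.
Hydraulic radius R = A/P = 16.48/16.74 = 0.9847 m.
Manning's equation: Q = (1/n) A R^(2/3) S^(1/2) = (1/0.025) × 16.48 × 0.9847^(2/3) × 0.00054^(1/2) = 15.2 m³/s.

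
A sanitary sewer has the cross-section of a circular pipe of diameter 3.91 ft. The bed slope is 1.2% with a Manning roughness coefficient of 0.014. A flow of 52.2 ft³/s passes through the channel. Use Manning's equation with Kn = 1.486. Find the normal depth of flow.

y_n = 1.67 ft

Manning's equation rearranged: A R^(2/3) = nQ / (1.486·√S) = 0.014 × 52.2 / (1.486 × √0.012) = 4.489.
Try y = 1.32 ft: A R^(2/3) = 2.904 — short.
Try y = 1.9 ft: A R^(2/3) = 5.632 — over.
Try y = 1.67 ft: A R^(2/3) = 4.489 — matches.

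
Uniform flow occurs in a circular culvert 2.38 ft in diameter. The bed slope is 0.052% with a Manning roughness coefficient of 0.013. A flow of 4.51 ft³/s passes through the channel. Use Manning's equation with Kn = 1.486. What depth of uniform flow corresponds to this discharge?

y_n = 1.26 ft

Manning's equation rearranged: A R^(2/3) = nQ / (1.486·√S) = 0.013 × 4.51 / (1.486 × √0.00052) = 1.73.
Try y = 1.44 ft: A R^(2/3) = 2.142 — over.
Try y = 1.26 ft: A R^(2/3) = 1.732 — ≈ 1.73.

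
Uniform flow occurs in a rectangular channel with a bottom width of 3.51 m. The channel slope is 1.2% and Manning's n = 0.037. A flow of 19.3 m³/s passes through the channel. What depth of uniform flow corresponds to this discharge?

Manning's equation rearranged: A R^(2/3) = nQ / (1·√S) = 0.037 × 19.3 / (√0.012) = 6.519.
Try y = 2.42 m: A R^(2/3) = 8.592 — too large.
Try y = 1.75 m: A R^(2/3) = 5.625 — too small.
Try y = 1.96 m: A R^(2/3) = 6.536 — matches.

y_n = 1.96 m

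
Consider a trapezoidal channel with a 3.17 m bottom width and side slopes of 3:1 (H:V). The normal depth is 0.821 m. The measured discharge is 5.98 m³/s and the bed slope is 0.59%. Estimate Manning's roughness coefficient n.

n = 0.04

With bottom width b = 3.17 m and side slope z = 3: A = (b + zy)y = (3.17 + 3×0.821)×0.821 = 4.625 m²; P = b + 2y√(1+z²) = 3.17 + 2×0.821×3.162 = 8.362 m.
Hydraulic radius R = A/P = 4.625/8.362 = 0.553 m.
Rearranging Manning's equation: n = (1/Q) A R^(2/3) S^(1/2) = (1/5.98) × 4.625 × 0.553^(2/3) × √0.0059 = 0.04.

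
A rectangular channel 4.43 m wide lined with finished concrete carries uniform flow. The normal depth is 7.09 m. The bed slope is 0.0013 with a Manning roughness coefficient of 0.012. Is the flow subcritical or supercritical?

subcritical

Flow area A = b·y = 4.43 × 7.09 = 31.41 m². Wetted perimeter P = b + 2y = 4.43 + 2×7.09 = 18.61 m.
Hydraulic radius R = A/P = 31.41/18.61 = 1.688 m.
V = (1/n) R^(2/3) √S = (1/0.012) × 1.688^(2/3) × √0.0013 = 4.259 m/s. Hydraulic depth D_h = A/T = 31.41/4.43 = 7.09 m.
Froude number Fr = V/√(g·D_h) = 4.259/√(9.81×7.09) = 0.511, which is less than 1, so the flow is subcritical.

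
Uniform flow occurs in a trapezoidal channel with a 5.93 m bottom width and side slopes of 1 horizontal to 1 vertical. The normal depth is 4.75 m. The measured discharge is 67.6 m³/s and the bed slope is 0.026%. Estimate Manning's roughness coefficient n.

n = 0.023

With bottom width b = 5.93 m and side slope z = 1: A = (b + zy)y = (5.93 + 1×4.75)×4.75 = 50.73 m²; P = b + 2y√(1+z²) = 5.93 + 2×4.75×1.414 = 19.37 m.
Hydraulic radius R = A/P = 50.73/19.37 = 2.62 m.
Rearranging Manning's equation: n = (1/Q) A R^(2/3) S^(1/2) = (1/67.6) × 50.73 × 2.62^(2/3) × √0.00026 = 0.023.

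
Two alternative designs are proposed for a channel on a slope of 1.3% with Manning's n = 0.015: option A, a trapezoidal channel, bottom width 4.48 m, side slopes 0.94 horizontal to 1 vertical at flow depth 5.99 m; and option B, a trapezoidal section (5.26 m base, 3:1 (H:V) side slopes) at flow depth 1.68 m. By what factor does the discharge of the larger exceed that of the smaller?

Channel A: With bottom width b = 4.48 m and side slope z = 0.94: A = (b + zy)y = (4.48 + 0.94×5.99)×5.99 = 60.56 m²; P = b + 2y√(1+z²) = 4.48 + 2×5.99×1.372 = 20.92 m. Hydraulic radius R = A/P = 60.56/20.92 = 2.895 m. Q_A = (1/0.015)·60.56·2.895^(2/3)·√0.013 = 935 m³/s.
Channel B: With bottom width b = 5.26 m and side slope z = 3: A = (b + zy)y = (5.26 + 3×1.68)×1.68 = 17.3 m²; P = b + 2y√(1+z²) = 5.26 + 2×1.68×3.162 = 15.89 m. Hydraulic radius R = A/P = 17.3/15.89 = 1.089 m. Q_B = (1/0.015)·17.3·1.089^(2/3)·√0.013 = 139.2 m³/s.
The larger discharge is 935 m³/s and the smaller is 139.2 m³/s; the ratio is 6.71.

6.71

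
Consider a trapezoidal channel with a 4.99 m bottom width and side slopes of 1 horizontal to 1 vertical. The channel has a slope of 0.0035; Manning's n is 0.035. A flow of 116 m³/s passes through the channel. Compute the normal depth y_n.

y_n = 4.25 m

Manning's equation rearranged: A R^(2/3) = nQ / (1·√S) = 0.035 × 116 / (√0.0035) = 68.63.
Try y = 3.5 m: A R^(2/3) = 47.1 — low.
Try y = 5.35 m: A R^(2/3) = 108.6 — high.
Try y = 4.25 m: A R^(2/3) = 68.59 — ≈ 68.63.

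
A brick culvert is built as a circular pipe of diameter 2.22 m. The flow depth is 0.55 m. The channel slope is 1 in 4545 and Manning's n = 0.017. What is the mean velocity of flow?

For a circular section of diameter D = 2.22 m at depth y = 0.55 m, the central angle is θ = 2 arccos(1 − 2y/D) = 2.084 rad. Then A = (D²/8)(θ − sin θ) = 0.7471 m² and P = Dθ/2 = 2.313 m.
Hydraulic radius R = A/P = 0.7471/2.313 = 0.323 m.
From Manning's equation, V = (1/n) R^(2/3) S^(1/2) = (1/0.017) × 0.323^(2/3) × 0.00022^(1/2) = 0.411 m/s.

V = 0.411 m/s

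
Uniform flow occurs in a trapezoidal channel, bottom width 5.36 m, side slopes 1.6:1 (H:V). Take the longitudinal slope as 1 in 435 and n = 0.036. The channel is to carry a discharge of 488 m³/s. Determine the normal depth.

Manning's equation rearranged: A R^(2/3) = nQ / (1·√S) = 0.036 × 488 / (√0.002299) = 366.4.
Trying y = 5.55 m: A R^(2/3) = 164.6 — short.
Trying y = 7.95 m: A R^(2/3) = 366.1 — ≈ 366.4.

y_n = 7.95 m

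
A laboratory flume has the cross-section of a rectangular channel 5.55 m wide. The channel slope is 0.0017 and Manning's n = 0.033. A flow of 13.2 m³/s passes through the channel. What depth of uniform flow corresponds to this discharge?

Manning's equation rearranged: A R^(2/3) = nQ / (1·√S) = 0.033 × 13.2 / (√0.0017) = 10.56.
At y = 2.13 m: A R^(2/3) = 13.39 — over.
At y = 1.5 m: A R^(2/3) = 8.178 — short.
At y = 1.8 m: A R^(2/3) = 10.59 — ≈ 10.56.

y_n = 1.8 m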